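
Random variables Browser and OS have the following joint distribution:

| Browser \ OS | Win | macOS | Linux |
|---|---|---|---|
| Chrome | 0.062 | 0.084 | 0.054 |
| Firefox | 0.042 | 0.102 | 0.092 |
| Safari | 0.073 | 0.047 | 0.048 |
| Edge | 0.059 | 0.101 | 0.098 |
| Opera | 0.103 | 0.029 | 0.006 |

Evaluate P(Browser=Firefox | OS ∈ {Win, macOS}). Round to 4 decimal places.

0.2051

P(OS=Win) = 0.062 + 0.042 + 0.073 + 0.059 + 0.103 = 0.339.
P(OS=macOS) = 0.084 + 0.102 + 0.047 + 0.101 + 0.029 = 0.363.
P(OS ∈ {Win, macOS}) = 0.339 + 0.363 = 0.702; P(Browser=Firefox, OS ∈ {Win, macOS}) = 0.042 + 0.102 = 0.144.
P(Browser=Firefox | OS ∈ {Win, macOS}) = 0.144/0.702 = 0.2051.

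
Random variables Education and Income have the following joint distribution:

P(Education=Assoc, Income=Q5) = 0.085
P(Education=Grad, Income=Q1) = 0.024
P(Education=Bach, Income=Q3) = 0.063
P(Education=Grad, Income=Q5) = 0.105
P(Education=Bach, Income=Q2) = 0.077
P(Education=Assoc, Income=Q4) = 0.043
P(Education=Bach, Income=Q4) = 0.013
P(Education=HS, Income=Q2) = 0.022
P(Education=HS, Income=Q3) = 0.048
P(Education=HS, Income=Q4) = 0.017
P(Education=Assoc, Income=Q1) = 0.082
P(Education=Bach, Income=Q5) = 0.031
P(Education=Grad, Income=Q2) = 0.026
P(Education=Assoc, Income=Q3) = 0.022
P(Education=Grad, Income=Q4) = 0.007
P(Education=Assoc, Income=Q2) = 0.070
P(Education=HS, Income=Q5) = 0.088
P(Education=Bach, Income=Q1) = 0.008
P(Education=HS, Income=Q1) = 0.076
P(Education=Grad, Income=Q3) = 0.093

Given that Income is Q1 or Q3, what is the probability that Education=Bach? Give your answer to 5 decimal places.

0.17067

P(Income=Q1) = 0.076 + 0.082 + 0.008 + 0.024 = 0.190.
P(Income=Q3) = 0.048 + 0.022 + 0.063 + 0.093 = 0.226.
P(Income ∈ {Q1, Q3}) = 0.190 + 0.226 = 0.416; P(Education=Bach, Income ∈ {Q1, Q3}) = 0.008 + 0.063 = 0.071.
P(Education=Bach | Income ∈ {Q1, Q3}) = 0.071/0.416 = 0.17067.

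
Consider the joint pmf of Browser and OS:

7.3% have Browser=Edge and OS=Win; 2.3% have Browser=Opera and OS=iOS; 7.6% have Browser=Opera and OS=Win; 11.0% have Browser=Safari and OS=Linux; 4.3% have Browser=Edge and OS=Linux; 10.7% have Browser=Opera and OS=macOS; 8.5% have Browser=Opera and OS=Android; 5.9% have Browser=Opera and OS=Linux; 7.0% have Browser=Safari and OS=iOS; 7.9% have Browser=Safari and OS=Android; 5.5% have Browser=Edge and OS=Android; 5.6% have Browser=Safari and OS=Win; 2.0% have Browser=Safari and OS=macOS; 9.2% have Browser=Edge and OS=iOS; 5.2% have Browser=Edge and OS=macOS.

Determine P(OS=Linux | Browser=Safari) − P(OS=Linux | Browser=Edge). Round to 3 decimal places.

0.192

P(Browser=Safari) = 0.056 + 0.020 + 0.110 + 0.070 + 0.079 = 0.335; P(OS=Linux | Browser=Safari) = 0.110/0.335 = 0.3284.
P(Browser=Edge) = 0.073 + 0.052 + 0.043 + 0.092 + 0.055 = 0.315; P(OS=Linux | Browser=Edge) = 0.043/0.315 = 0.1365.
Difference = 0.192.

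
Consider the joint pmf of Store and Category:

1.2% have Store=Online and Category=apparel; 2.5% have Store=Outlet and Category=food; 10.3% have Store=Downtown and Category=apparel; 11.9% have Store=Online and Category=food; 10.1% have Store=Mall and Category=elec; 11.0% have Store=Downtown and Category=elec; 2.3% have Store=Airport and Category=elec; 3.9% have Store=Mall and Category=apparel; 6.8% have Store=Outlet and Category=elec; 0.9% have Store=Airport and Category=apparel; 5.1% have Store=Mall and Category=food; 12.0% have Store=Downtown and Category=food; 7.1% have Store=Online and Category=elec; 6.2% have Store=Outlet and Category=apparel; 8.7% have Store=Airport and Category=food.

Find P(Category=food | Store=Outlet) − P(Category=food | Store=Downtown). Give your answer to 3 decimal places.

-0.199

P(Store=Outlet) = 0.025 + 0.062 + 0.068 = 0.155; P(Category=food | Store=Outlet) = 0.025/0.155 = 0.1613.
P(Store=Downtown) = 0.120 + 0.103 + 0.110 = 0.333; P(Category=food | Store=Downtown) = 0.120/0.333 = 0.3604.
Difference = -0.199.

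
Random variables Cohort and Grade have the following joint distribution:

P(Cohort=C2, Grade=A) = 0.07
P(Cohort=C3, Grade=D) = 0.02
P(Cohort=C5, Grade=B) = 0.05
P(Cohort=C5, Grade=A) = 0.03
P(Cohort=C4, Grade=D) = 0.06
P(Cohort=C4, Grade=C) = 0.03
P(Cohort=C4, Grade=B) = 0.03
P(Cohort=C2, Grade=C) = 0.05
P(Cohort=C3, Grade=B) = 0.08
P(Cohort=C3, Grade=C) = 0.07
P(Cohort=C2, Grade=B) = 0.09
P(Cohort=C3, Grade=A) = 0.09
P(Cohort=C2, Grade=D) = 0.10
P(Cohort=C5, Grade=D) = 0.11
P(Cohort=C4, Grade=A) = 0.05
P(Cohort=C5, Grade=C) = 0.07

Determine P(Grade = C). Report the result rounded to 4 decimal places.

0.2200

P(Grade=C) = 0.05 + 0.07 + 0.03 + 0.07 = 0.22.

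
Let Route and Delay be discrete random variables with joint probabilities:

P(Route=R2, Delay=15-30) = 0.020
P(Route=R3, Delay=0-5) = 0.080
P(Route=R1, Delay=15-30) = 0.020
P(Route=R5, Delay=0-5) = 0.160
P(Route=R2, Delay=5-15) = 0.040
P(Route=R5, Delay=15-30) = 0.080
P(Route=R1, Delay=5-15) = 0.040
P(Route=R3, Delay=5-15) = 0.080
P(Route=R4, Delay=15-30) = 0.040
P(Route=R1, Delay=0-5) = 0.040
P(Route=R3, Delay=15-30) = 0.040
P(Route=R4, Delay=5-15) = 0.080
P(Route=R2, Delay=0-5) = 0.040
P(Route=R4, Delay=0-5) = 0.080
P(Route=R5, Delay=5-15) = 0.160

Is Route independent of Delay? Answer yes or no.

Every cell satisfies P(Route,Delay) = P(Route)·P(Delay). For instance P(Route=R3) = 0.200, P(Delay=0-5) = 0.400, and 0.200×0.400 = 0.080 matches the joint entry. So Route and Delay are independent.

yes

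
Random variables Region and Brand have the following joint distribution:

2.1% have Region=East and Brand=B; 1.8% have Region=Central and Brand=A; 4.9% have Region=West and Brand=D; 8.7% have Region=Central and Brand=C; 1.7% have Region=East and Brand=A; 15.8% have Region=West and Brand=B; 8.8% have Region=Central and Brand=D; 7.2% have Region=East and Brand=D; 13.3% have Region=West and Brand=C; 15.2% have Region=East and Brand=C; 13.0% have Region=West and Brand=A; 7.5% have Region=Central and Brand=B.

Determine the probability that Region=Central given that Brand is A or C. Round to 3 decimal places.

P(Brand=A) = 0.017 + 0.130 + 0.018 = 0.165.
P(Brand=C) = 0.152 + 0.133 + 0.087 = 0.372.
P(Brand ∈ {A, C}) = 0.165 + 0.372 = 0.537; P(Region=Central, Brand ∈ {A, C}) = 0.018 + 0.087 = 0.105.
P(Region=Central | Brand ∈ {A, C}) = 0.105/0.537 = 0.196.

0.196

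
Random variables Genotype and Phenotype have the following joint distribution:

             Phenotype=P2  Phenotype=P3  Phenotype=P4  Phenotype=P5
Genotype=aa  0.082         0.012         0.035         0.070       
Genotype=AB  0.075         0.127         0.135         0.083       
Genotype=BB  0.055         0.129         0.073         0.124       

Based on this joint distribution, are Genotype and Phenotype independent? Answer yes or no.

P(Genotype=aa) = 0.199 and P(Phenotype=P3) = 0.268, so their product is 0.05333, but P(Genotype=aa, Phenotype=P3) = 0.012. Since these differ, Genotype and Phenotype are not independent.

no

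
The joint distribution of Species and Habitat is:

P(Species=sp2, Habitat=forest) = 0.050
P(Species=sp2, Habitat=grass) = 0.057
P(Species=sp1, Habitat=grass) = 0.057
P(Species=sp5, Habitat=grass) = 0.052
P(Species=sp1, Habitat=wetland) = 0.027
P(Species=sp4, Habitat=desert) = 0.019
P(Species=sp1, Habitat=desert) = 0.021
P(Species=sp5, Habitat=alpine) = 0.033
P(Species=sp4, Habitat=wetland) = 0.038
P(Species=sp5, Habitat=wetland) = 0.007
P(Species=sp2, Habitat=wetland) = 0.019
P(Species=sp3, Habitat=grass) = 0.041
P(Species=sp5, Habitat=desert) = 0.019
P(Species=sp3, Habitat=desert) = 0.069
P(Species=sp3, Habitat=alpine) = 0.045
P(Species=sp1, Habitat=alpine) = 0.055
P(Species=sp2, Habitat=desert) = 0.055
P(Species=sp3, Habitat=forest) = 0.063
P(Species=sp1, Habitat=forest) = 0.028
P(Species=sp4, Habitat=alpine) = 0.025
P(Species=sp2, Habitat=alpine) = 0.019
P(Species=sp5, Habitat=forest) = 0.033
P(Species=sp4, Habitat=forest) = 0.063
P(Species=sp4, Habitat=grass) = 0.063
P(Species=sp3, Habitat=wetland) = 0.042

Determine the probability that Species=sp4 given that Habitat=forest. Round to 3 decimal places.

0.266

P(Habitat=forest) = 0.028 + 0.050 + 0.063 + 0.063 + 0.033 = 0.237.
P(Species=sp4 | Habitat=forest) = 0.063/0.237 = 0.266.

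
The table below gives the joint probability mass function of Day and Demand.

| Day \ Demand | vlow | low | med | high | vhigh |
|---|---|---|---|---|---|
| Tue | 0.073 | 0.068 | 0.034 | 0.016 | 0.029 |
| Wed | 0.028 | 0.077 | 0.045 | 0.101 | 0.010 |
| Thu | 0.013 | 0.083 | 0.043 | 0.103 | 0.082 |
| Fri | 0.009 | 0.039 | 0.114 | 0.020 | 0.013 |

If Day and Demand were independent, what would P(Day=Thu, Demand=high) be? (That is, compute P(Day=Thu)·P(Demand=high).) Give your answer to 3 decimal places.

0.078

P(Day=Thu) = 0.013 + 0.083 + 0.043 + 0.103 + 0.082 = 0.324.
P(Demand=high) = 0.016 + 0.101 + 0.103 + 0.020 = 0.240.
Product: 0.324 × 0.240 = 0.078.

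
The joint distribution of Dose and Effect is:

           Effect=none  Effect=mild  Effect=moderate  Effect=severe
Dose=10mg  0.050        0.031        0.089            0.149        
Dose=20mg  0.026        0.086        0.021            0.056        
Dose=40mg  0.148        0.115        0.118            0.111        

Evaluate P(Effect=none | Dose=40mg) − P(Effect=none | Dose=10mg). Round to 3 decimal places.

P(Dose=40mg) = 0.148 + 0.115 + 0.118 + 0.111 = 0.492; P(Effect=none | Dose=40mg) = 0.148/0.492 = 0.3008.
P(Dose=10mg) = 0.050 + 0.031 + 0.089 + 0.149 = 0.319; P(Effect=none | Dose=10mg) = 0.050/0.319 = 0.1567.
Difference = 0.144.

0.144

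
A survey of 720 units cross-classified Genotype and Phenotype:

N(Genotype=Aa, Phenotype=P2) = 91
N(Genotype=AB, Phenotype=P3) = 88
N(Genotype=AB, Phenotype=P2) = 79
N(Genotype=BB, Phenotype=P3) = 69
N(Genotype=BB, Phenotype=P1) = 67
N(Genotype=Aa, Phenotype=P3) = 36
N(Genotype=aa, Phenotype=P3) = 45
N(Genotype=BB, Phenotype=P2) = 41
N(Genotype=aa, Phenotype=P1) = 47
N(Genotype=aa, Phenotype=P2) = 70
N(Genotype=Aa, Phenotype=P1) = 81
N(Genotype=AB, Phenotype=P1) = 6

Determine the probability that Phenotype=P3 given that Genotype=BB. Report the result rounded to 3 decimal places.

0.390

Total with Genotype=BB: 67 + 41 + 69 = 177.
P(Phenotype=P3 | Genotype=BB) = 69/177 = 0.390.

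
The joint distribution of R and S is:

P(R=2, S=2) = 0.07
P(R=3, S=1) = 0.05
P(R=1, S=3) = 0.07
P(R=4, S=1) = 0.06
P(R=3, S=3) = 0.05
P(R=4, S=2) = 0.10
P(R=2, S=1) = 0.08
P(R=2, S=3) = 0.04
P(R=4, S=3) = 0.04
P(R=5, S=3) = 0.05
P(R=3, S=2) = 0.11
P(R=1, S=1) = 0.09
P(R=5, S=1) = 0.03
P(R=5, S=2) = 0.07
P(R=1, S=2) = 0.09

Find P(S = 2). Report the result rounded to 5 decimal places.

0.44000

P(S=2) = 0.09 + 0.07 + 0.11 + 0.10 + 0.07 = 0.44.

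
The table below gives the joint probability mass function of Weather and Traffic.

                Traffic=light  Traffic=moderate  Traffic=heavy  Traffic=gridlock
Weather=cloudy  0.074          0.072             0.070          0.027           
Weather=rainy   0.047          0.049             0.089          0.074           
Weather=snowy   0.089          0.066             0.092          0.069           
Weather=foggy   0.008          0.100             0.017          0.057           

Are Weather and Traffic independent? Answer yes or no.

P(Weather=foggy) = 0.182 and P(Traffic=moderate) = 0.287, so their product is 0.05223, but P(Weather=foggy, Traffic=moderate) = 0.100. Since these differ, Weather and Traffic are not independent.

no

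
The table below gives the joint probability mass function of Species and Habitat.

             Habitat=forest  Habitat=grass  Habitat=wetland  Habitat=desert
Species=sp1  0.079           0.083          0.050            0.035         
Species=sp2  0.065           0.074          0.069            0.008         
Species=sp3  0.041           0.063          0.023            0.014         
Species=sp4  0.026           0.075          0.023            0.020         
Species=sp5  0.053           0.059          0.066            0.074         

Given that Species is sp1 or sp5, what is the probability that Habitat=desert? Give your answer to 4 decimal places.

P(Species=sp1) = 0.079 + 0.083 + 0.050 + 0.035 = 0.247.
P(Species=sp5) = 0.053 + 0.059 + 0.066 + 0.074 = 0.252.
P(Species ∈ {sp1, sp5}) = 0.247 + 0.252 = 0.499; P(Habitat=desert, Species ∈ {sp1, sp5}) = 0.035 + 0.074 = 0.109.
P(Habitat=desert | Species ∈ {sp1, sp5}) = 0.109/0.499 = 0.2184.

0.2184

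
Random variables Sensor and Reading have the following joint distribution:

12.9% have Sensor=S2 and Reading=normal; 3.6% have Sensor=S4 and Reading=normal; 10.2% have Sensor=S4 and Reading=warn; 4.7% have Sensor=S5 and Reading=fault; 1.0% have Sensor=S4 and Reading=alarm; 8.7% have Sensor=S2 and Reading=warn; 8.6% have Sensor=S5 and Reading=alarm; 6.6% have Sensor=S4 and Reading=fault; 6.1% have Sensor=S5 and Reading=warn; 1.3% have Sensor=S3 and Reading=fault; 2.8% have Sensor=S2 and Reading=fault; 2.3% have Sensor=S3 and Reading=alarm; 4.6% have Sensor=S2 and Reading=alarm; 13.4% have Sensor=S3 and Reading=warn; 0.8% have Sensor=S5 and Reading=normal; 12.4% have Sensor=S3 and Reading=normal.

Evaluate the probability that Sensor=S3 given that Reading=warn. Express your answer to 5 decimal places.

0.34896

P(Reading=warn) = 0.087 + 0.134 + 0.102 + 0.061 = 0.384.
P(Sensor=S3 | Reading=warn) = 0.134/0.384 = 0.34896.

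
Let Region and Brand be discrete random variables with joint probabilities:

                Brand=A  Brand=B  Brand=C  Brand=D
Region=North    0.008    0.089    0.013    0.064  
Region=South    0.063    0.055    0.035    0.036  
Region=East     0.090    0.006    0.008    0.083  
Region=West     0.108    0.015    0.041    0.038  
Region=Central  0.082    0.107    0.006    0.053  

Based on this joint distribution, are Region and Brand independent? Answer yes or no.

P(Region=North) = 0.174 and P(Brand=A) = 0.351, so their product is 0.06107, but P(Region=North, Brand=A) = 0.008. Since these differ, Region and Brand are not independent.

no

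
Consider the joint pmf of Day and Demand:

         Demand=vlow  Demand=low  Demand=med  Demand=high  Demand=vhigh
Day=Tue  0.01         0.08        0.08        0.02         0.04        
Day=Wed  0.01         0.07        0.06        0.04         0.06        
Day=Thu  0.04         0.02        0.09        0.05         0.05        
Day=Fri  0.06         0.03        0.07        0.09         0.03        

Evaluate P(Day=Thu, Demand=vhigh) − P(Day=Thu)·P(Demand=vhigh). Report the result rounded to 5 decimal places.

P(Day=Thu) = 0.04 + 0.02 + 0.09 + 0.05 + 0.05 = 0.25.
P(Demand=vhigh) = 0.04 + 0.06 + 0.05 + 0.03 = 0.18.
P(Day=Thu, Demand=vhigh) − P(Day=Thu)P(Demand=vhigh) = 0.05 − 0.25×0.18 = 0.00500.

0.00500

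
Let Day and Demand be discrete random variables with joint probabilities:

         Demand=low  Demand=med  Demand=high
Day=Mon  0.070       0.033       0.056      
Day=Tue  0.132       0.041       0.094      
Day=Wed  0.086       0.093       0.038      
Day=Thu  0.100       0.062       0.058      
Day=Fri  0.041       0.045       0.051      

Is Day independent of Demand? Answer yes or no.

P(Day=Wed) = 0.217 and P(Demand=med) = 0.274, so their product is 0.05946, but P(Day=Wed, Demand=med) = 0.093. Since these differ, Day and Demand are not independent.

no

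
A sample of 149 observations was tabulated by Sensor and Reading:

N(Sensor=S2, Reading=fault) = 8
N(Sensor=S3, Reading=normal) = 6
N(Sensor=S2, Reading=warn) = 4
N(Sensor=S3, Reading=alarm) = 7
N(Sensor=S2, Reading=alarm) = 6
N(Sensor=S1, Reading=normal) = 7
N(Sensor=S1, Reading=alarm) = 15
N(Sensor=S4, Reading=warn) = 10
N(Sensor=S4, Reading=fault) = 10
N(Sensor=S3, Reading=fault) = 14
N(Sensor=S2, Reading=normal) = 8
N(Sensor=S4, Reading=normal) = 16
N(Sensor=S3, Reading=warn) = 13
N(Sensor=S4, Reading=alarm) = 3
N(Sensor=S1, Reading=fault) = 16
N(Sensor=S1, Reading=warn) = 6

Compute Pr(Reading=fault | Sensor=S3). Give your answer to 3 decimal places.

0.350

Total with Sensor=S3: 6 + 13 + 7 + 14 = 40.
P(Reading=fault | Sensor=S3) = 14/40 = 0.350.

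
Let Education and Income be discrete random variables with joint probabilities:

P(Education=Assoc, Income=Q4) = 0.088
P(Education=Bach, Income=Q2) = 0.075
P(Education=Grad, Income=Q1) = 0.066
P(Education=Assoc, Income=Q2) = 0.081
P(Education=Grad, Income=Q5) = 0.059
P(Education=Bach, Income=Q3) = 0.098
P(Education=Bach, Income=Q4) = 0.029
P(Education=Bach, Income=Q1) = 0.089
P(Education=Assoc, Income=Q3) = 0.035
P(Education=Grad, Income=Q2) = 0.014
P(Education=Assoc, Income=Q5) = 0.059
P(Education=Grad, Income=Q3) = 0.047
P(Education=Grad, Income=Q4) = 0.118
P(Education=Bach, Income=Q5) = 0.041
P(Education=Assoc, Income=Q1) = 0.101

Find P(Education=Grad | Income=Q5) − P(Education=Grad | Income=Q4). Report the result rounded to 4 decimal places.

P(Income=Q5) = 0.059 + 0.041 + 0.059 = 0.159; P(Education=Grad | Income=Q5) = 0.059/0.159 = 0.37107.
P(Income=Q4) = 0.088 + 0.029 + 0.118 = 0.235; P(Education=Grad | Income=Q4) = 0.118/0.235 = 0.50213.
Difference = -0.1311.

-0.1311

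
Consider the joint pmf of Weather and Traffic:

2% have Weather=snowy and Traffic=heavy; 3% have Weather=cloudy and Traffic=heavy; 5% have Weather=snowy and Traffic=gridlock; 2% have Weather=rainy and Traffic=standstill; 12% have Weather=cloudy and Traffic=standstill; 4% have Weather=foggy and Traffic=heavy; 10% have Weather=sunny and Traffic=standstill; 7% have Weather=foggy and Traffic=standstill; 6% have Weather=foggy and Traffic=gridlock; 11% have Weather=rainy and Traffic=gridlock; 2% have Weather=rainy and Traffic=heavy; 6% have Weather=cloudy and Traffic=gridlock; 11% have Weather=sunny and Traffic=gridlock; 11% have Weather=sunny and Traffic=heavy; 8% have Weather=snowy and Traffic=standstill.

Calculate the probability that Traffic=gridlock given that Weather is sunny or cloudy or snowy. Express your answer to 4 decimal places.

0.3235

P(Weather=sunny) = 0.11 + 0.11 + 0.10 = 0.32.
P(Weather=cloudy) = 0.03 + 0.06 + 0.12 = 0.21.
P(Weather=snowy) = 0.02 + 0.05 + 0.08 = 0.15.
P(Weather ∈ {sunny, cloudy, snowy}) = 0.32 + 0.21 + 0.15 = 0.68; P(Traffic=gridlock, Weather ∈ {sunny, cloudy, snowy}) = 0.11 + 0.06 + 0.05 = 0.22.
P(Traffic=gridlock | Weather ∈ {sunny, cloudy, snowy}) = 0.22/0.68 = 0.3235.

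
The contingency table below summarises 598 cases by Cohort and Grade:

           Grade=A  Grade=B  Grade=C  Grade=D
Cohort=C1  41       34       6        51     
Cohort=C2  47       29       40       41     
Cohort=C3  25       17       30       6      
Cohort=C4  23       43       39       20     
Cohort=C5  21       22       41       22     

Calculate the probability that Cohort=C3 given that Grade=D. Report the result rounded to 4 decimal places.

Total with Grade=D: 51 + 41 + 6 + 20 + 22 = 140.
P(Cohort=C3 | Grade=D) = 6/140 = 0.0429.

0.0429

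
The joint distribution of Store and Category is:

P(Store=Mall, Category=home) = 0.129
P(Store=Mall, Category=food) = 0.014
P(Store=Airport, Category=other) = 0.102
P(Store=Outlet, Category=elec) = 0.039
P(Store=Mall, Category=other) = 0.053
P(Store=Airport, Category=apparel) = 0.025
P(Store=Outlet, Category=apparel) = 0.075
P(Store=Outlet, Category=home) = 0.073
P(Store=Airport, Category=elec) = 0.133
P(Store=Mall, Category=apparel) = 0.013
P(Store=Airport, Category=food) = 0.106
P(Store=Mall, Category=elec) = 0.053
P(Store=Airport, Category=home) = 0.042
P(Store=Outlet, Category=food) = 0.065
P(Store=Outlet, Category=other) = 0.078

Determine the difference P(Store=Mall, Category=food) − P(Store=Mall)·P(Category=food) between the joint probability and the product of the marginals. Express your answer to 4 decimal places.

-0.0345

P(Store=Mall) = 0.014 + 0.013 + 0.053 + 0.129 + 0.053 = 0.262.
P(Category=food) = 0.014 + 0.106 + 0.065 = 0.185.
P(Store=Mall, Category=food) − P(Store=Mall)P(Category=food) = 0.014 − 0.262×0.185 = -0.0345.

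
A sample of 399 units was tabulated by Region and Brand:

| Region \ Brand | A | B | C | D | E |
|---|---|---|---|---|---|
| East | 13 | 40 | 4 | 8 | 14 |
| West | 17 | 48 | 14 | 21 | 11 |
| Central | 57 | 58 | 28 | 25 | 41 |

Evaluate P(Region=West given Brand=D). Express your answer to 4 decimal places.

Total with Brand=D: 8 + 21 + 25 = 54.
P(Region=West | Brand=D) = 21/54 = 0.3889.

0.3889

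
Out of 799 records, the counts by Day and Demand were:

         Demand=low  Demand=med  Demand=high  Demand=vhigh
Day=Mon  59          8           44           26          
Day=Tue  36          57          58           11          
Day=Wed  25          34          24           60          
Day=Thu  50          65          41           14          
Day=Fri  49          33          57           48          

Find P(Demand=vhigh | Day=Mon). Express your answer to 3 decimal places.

Total with Day=Mon: 59 + 8 + 44 + 26 = 137.
P(Demand=vhigh | Day=Mon) = 26/137 = 0.190.

0.190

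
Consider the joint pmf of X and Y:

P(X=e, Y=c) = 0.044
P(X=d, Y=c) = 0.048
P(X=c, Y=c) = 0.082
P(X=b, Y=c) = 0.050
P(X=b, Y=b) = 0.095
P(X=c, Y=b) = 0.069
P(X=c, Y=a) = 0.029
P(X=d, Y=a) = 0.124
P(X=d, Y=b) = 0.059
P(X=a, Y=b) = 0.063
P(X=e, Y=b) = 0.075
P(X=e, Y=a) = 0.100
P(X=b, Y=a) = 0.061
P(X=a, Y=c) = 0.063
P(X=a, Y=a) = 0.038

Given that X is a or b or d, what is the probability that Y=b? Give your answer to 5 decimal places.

P(X=a) = 0.038 + 0.063 + 0.063 = 0.164.
P(X=b) = 0.061 + 0.095 + 0.050 = 0.206.
P(X=d) = 0.124 + 0.059 + 0.048 = 0.231.
P(X ∈ {a, b, d}) = 0.164 + 0.206 + 0.231 = 0.601; P(Y=b, X ∈ {a, b, d}) = 0.063 + 0.095 + 0.059 = 0.217.
P(Y=b | X ∈ {a, b, d}) = 0.217/0.601 = 0.36106.

0.36106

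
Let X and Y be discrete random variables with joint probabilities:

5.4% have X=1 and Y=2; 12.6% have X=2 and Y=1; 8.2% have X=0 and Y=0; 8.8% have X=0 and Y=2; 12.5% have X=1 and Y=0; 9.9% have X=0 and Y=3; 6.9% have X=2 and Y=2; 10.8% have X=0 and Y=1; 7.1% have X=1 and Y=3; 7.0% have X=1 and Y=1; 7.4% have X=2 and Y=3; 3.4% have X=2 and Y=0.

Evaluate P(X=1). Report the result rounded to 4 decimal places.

P(X=1) = 0.125 + 0.070 + 0.054 + 0.071 = 0.320.

0.3200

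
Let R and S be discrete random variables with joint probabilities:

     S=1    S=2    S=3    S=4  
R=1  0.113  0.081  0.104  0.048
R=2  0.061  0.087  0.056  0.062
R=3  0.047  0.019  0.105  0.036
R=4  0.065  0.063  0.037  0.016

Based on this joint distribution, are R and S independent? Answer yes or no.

no

P(R=3) = 0.207 and P(S=3) = 0.302, so their product is 0.06251, but P(R=3, S=3) = 0.105. Since these differ, R and S are not independent.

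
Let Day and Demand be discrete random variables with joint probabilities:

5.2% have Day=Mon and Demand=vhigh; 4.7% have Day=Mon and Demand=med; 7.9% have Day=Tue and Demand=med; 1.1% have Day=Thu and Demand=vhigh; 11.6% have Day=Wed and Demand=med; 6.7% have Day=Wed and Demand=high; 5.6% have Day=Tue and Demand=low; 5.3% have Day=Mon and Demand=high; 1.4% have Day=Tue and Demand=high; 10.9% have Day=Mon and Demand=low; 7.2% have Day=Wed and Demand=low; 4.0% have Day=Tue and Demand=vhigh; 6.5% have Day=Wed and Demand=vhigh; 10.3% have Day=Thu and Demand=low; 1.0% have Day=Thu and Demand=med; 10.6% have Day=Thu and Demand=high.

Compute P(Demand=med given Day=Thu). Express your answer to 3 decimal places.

P(Day=Thu) = 0.103 + 0.010 + 0.106 + 0.011 = 0.230.
P(Demand=med | Day=Thu) = 0.010/0.230 = 0.043.

0.043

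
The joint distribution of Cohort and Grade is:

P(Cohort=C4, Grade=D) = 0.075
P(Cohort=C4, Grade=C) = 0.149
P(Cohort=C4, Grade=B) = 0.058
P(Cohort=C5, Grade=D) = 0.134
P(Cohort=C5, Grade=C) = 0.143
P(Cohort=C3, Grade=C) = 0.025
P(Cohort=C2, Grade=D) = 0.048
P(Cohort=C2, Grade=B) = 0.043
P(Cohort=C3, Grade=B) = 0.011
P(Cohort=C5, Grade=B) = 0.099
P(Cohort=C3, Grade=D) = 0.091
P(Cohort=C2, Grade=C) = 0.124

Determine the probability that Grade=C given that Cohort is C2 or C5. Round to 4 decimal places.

P(Cohort=C2) = 0.043 + 0.124 + 0.048 = 0.215.
P(Cohort=C5) = 0.099 + 0.143 + 0.134 = 0.376.
P(Cohort ∈ {C2, C5}) = 0.215 + 0.376 = 0.591; P(Grade=C, Cohort ∈ {C2, C5}) = 0.124 + 0.143 = 0.267.
P(Grade=C | Cohort ∈ {C2, C5}) = 0.267/0.591 = 0.4518.

0.4518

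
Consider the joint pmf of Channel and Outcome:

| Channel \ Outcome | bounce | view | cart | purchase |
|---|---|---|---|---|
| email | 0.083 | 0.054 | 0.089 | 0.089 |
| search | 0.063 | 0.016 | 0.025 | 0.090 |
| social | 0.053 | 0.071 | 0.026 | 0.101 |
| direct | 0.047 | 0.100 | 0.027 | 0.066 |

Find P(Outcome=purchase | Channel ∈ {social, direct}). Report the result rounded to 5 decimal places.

0.34012

P(Channel=social) = 0.053 + 0.071 + 0.026 + 0.101 = 0.251.
P(Channel=direct) = 0.047 + 0.100 + 0.027 + 0.066 = 0.240.
P(Channel ∈ {social, direct}) = 0.251 + 0.240 = 0.491; P(Outcome=purchase, Channel ∈ {social, direct}) = 0.101 + 0.066 = 0.167.
P(Outcome=purchase | Channel ∈ {social, direct}) = 0.167/0.491 = 0.34012.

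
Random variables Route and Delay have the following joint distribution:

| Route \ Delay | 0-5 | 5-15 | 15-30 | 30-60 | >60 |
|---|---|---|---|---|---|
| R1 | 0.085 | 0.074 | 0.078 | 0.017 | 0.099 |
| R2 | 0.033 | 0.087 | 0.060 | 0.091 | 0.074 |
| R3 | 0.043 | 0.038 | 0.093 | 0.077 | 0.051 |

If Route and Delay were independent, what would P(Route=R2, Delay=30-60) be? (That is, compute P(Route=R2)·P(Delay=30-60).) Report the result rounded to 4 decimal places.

P(Route=R2) = 0.033 + 0.087 + 0.060 + 0.091 + 0.074 = 0.345.
P(Delay=30-60) = 0.017 + 0.091 + 0.077 = 0.185.
Product: 0.345 × 0.185 = 0.0638.

0.0638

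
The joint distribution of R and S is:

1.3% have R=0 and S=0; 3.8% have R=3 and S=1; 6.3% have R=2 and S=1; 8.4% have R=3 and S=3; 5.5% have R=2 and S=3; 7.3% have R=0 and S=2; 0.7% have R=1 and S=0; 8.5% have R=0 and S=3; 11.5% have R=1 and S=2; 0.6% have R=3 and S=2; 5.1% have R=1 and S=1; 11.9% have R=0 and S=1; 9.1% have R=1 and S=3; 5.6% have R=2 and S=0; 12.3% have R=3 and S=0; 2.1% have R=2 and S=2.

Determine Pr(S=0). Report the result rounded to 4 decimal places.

P(S=0) = 0.013 + 0.007 + 0.056 + 0.123 = 0.199.

0.1990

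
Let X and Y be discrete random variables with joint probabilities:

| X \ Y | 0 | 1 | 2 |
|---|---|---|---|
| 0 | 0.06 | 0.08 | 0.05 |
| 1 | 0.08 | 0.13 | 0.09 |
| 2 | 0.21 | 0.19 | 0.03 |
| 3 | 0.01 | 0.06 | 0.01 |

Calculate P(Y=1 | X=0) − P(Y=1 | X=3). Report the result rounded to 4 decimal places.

P(X=0) = 0.06 + 0.08 + 0.05 = 0.19; P(Y=1 | X=0) = 0.08/0.19 = 0.42105.
P(X=3) = 0.01 + 0.06 + 0.01 = 0.08; P(Y=1 | X=3) = 0.06/0.08 = 0.75000.
Difference = -0.3289.

-0.3289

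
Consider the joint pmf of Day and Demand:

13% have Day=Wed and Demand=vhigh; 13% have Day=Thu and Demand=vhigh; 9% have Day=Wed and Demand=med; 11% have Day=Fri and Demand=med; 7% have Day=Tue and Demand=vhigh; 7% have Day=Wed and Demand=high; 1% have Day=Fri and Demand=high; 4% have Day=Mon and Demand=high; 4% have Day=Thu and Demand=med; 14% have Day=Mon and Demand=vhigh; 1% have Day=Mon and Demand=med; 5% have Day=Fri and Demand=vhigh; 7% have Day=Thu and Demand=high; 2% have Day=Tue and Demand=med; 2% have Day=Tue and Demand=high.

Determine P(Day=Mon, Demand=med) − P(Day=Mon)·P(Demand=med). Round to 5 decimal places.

-0.04130

P(Day=Mon) = 0.01 + 0.04 + 0.14 = 0.19.
P(Demand=med) = 0.01 + 0.02 + 0.09 + 0.04 + 0.11 = 0.27.
P(Day=Mon, Demand=med) − P(Day=Mon)P(Demand=med) = 0.01 − 0.19×0.27 = -0.04130.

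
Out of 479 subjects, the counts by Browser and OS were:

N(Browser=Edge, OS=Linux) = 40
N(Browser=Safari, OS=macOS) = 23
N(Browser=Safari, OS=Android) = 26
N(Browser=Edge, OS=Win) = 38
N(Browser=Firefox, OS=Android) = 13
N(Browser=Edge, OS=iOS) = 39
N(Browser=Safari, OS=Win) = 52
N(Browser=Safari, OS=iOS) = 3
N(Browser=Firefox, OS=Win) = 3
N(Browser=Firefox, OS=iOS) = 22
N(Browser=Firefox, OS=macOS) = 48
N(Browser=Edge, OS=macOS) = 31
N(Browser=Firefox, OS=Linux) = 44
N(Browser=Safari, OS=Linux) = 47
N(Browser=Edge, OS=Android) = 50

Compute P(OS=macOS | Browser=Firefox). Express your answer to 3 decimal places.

0.369

Total with Browser=Firefox: 3 + 48 + 44 + 22 + 13 = 130.
P(OS=macOS | Browser=Firefox) = 48/130 = 0.369.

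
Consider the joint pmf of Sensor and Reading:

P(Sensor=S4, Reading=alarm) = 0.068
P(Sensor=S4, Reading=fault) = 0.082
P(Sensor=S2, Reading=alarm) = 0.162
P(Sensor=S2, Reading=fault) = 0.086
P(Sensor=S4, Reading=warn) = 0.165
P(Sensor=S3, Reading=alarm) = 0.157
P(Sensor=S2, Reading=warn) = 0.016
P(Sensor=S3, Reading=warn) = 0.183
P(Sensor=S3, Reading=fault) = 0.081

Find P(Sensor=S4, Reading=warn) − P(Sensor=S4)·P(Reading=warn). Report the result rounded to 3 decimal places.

0.050

P(Sensor=S4) = 0.165 + 0.068 + 0.082 = 0.315.
P(Reading=warn) = 0.016 + 0.183 + 0.165 = 0.364.
P(Sensor=S4, Reading=warn) − P(Sensor=S4)P(Reading=warn) = 0.165 − 0.315×0.364 = 0.050.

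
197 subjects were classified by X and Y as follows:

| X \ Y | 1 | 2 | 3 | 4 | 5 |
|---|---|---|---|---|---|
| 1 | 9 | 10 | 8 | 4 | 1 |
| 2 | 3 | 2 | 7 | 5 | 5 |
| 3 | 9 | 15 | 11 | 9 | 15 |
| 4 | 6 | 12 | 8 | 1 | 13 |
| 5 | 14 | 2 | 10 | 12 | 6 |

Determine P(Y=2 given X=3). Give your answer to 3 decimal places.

0.254

Total with X=3: 9 + 15 + 11 + 9 + 15 = 59.
P(Y=2 | X=3) = 15/59 = 0.254.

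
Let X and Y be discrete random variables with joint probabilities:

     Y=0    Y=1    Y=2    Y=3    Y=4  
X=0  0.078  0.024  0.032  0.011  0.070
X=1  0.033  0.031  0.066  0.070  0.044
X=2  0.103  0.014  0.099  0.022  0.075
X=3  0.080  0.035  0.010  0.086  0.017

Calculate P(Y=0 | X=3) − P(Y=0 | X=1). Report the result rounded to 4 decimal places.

0.2156

P(X=3) = 0.080 + 0.035 + 0.010 + 0.086 + 0.017 = 0.228; P(Y=0 | X=3) = 0.080/0.228 = 0.35088.
P(X=1) = 0.033 + 0.031 + 0.066 + 0.070 + 0.044 = 0.244; P(Y=0 | X=1) = 0.033/0.244 = 0.13525.
Difference = 0.2156.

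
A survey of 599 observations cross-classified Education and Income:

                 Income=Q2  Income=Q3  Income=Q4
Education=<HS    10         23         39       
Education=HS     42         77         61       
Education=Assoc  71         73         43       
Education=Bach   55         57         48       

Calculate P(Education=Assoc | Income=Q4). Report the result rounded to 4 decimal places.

Total with Income=Q4: 39 + 61 + 43 + 48 = 191.
P(Education=Assoc | Income=Q4) = 43/191 = 0.2251.

0.2251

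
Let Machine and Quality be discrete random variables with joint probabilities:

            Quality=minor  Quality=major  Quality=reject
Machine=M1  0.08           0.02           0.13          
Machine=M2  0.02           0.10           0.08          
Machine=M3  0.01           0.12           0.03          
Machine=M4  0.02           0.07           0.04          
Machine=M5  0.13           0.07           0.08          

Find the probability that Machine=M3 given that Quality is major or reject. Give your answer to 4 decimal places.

0.2027

P(Quality=major) = 0.02 + 0.10 + 0.12 + 0.07 + 0.07 = 0.38.
P(Quality=reject) = 0.13 + 0.08 + 0.03 + 0.04 + 0.08 = 0.36.
P(Quality ∈ {major, reject}) = 0.38 + 0.36 = 0.74; P(Machine=M3, Quality ∈ {major, reject}) = 0.12 + 0.03 = 0.15.
P(Machine=M3 | Quality ∈ {major, reject}) = 0.15/0.74 = 0.2027.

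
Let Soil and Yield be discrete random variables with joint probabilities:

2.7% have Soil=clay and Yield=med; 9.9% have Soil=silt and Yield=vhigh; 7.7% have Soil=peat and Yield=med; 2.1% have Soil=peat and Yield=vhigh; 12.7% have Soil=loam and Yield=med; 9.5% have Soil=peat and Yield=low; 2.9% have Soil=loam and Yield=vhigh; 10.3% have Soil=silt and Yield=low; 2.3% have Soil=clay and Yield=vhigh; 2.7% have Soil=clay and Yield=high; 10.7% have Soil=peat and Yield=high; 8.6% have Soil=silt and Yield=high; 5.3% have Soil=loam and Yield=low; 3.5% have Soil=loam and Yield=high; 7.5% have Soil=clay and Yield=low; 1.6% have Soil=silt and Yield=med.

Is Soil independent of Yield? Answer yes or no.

P(Soil=loam) = 0.244 and P(Yield=med) = 0.247, so their product is 0.06027, but P(Soil=loam, Yield=med) = 0.127. Since these differ, Soil and Yield are not independent.

no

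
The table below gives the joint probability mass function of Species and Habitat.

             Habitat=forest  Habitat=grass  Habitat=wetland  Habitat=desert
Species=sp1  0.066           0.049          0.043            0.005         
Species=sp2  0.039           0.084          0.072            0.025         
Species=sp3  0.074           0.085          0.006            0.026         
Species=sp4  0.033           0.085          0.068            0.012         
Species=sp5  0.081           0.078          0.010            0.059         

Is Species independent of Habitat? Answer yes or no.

P(Species=sp5) = 0.228 and P(Habitat=wetland) = 0.199, so their product is 0.04537, but P(Species=sp5, Habitat=wetland) = 0.010. Since these differ, Species and Habitat are not independent.

no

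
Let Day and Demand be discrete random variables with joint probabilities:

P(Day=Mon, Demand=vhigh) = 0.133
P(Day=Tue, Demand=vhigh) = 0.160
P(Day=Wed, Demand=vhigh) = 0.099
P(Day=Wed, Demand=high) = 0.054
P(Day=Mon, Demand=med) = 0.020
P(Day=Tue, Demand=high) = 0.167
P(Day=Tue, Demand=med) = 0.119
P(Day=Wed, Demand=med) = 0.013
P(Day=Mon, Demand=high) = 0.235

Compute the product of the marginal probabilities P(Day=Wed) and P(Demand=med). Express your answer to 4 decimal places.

P(Day=Wed) = 0.013 + 0.054 + 0.099 = 0.166.
P(Demand=med) = 0.020 + 0.119 + 0.013 = 0.152.
Product: 0.166 × 0.152 = 0.0252.

0.0252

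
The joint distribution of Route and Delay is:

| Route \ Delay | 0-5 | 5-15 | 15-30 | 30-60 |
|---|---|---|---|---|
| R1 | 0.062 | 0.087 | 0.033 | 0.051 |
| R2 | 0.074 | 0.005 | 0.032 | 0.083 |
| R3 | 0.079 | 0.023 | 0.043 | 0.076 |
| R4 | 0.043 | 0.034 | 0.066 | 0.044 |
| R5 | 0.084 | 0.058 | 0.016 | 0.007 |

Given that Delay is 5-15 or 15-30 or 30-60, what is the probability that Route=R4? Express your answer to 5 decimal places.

P(Delay=5-15) = 0.087 + 0.005 + 0.023 + 0.034 + 0.058 = 0.207.
P(Delay=15-30) = 0.033 + 0.032 + 0.043 + 0.066 + 0.016 = 0.190.
P(Delay=30-60) = 0.051 + 0.083 + 0.076 + 0.044 + 0.007 = 0.261.
P(Delay ∈ {5-15, 15-30, 30-60}) = 0.207 + 0.190 + 0.261 = 0.658; P(Route=R4, Delay ∈ {5-15, 15-30, 30-60}) = 0.034 + 0.066 + 0.044 = 0.144.
P(Route=R4 | Delay ∈ {5-15, 15-30, 30-60}) = 0.144/0.658 = 0.21884.

0.21884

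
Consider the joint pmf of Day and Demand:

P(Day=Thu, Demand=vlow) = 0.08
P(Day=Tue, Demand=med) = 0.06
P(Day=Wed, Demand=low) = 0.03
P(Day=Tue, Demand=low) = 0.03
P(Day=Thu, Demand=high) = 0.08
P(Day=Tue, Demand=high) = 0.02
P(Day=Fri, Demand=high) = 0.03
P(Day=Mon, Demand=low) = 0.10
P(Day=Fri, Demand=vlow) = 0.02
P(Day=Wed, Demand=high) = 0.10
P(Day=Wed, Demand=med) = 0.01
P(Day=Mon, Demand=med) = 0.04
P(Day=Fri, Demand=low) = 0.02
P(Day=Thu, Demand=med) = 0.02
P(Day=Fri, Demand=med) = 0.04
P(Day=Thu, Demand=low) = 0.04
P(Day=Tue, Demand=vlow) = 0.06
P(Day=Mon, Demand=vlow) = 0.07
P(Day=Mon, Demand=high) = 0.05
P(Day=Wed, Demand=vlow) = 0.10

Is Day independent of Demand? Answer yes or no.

P(Day=Mon) = 0.26 and P(Demand=low) = 0.22, so their product is 0.0572, but P(Day=Mon, Demand=low) = 0.10. Since these differ, Day and Demand are not independent.

no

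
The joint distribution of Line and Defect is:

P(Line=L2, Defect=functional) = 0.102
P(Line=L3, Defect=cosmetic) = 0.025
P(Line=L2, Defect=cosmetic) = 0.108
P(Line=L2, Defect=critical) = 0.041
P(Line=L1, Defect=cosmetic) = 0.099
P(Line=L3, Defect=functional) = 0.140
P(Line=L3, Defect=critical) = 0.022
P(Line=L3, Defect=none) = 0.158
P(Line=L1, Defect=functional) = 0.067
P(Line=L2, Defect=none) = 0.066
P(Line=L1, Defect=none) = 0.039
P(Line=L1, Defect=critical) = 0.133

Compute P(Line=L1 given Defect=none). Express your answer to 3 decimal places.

0.148

P(Defect=none) = 0.039 + 0.066 + 0.158 = 0.263.
P(Line=L1 | Defect=none) = 0.039/0.263 = 0.148.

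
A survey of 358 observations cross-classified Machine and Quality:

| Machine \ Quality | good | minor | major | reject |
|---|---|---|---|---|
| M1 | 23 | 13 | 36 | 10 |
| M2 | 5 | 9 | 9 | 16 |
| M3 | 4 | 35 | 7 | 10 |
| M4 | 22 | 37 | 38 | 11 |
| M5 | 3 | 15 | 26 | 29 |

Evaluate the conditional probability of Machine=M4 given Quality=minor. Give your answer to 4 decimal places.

0.3394

Total with Quality=minor: 13 + 9 + 35 + 37 + 15 = 109.
P(Machine=M4 | Quality=minor) = 37/109 = 0.3394.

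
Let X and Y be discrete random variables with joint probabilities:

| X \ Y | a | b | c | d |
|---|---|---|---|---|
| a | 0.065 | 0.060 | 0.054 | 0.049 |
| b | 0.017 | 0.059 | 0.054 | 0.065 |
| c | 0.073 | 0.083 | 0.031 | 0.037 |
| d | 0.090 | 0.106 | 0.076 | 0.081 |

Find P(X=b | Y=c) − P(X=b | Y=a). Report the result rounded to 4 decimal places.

0.1818

P(Y=c) = 0.054 + 0.054 + 0.031 + 0.076 = 0.215; P(X=b | Y=c) = 0.054/0.215 = 0.25116.
P(Y=a) = 0.065 + 0.017 + 0.073 + 0.090 = 0.245; P(X=b | Y=a) = 0.017/0.245 = 0.06939.
Difference = 0.1818.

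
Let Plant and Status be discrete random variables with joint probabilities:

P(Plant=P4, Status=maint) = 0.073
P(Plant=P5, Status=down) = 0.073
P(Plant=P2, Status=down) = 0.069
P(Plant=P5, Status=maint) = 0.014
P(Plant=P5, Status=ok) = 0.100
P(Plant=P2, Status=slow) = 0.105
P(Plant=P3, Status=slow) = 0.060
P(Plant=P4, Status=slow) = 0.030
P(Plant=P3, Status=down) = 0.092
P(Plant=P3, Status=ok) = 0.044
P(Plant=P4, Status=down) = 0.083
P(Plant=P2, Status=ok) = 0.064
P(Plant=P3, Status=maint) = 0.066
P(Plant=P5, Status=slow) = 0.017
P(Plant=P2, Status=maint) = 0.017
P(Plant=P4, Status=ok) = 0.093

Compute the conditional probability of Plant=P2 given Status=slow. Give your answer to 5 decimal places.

0.49528

P(Status=slow) = 0.105 + 0.060 + 0.030 + 0.017 = 0.212.
P(Plant=P2 | Status=slow) = 0.105/0.212 = 0.49528.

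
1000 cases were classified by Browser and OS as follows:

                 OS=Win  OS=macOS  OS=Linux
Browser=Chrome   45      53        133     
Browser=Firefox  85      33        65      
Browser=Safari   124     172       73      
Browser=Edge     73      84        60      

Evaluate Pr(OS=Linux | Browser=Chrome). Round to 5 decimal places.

0.57576

Total with Browser=Chrome: 45 + 53 + 133 = 231.
P(OS=Linux | Browser=Chrome) = 133/231 = 0.57576.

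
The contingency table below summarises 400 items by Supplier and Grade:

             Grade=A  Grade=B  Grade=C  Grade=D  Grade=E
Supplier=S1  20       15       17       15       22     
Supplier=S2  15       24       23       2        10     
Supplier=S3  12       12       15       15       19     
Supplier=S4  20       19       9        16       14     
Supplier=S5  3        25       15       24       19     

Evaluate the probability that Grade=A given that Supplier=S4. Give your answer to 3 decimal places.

Total with Supplier=S4: 20 + 19 + 9 + 16 + 14 = 78.
P(Grade=A | Supplier=S4) = 20/78 = 0.256.

0.256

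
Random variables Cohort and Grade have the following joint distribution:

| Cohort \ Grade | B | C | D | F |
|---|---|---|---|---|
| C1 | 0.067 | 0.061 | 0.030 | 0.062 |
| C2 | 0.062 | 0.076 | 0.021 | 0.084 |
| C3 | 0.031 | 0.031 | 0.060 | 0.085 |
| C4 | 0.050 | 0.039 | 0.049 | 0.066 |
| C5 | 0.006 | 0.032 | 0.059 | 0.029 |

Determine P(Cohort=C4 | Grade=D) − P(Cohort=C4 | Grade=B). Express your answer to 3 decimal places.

-0.008

P(Grade=D) = 0.030 + 0.021 + 0.060 + 0.049 + 0.059 = 0.219; P(Cohort=C4 | Grade=D) = 0.049/0.219 = 0.2237.
P(Grade=B) = 0.067 + 0.062 + 0.031 + 0.050 + 0.006 = 0.216; P(Cohort=C4 | Grade=B) = 0.050/0.216 = 0.2315.
Difference = -0.008.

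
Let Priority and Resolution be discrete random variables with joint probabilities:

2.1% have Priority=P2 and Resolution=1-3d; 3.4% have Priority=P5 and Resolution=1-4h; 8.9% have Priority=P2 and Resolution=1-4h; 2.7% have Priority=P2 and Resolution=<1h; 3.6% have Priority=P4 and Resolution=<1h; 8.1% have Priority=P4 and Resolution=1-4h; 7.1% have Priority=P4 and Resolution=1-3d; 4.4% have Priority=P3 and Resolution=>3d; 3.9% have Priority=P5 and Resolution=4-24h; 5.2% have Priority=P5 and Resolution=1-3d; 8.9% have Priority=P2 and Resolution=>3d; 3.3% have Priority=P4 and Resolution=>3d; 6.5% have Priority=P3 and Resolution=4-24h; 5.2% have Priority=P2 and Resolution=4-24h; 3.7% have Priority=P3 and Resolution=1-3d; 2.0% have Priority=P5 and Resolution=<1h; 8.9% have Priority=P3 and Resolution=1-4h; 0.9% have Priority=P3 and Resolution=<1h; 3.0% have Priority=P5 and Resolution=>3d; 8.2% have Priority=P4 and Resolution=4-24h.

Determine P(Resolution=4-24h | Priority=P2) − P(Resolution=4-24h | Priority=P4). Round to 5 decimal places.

-0.08358

P(Priority=P2) = 0.027 + 0.089 + 0.052 + 0.021 + 0.089 = 0.278; P(Resolution=4-24h | Priority=P2) = 0.052/0.278 = 0.187050.
P(Priority=P4) = 0.036 + 0.081 + 0.082 + 0.071 + 0.033 = 0.303; P(Resolution=4-24h | Priority=P4) = 0.082/0.303 = 0.270627.
Difference = -0.08358.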